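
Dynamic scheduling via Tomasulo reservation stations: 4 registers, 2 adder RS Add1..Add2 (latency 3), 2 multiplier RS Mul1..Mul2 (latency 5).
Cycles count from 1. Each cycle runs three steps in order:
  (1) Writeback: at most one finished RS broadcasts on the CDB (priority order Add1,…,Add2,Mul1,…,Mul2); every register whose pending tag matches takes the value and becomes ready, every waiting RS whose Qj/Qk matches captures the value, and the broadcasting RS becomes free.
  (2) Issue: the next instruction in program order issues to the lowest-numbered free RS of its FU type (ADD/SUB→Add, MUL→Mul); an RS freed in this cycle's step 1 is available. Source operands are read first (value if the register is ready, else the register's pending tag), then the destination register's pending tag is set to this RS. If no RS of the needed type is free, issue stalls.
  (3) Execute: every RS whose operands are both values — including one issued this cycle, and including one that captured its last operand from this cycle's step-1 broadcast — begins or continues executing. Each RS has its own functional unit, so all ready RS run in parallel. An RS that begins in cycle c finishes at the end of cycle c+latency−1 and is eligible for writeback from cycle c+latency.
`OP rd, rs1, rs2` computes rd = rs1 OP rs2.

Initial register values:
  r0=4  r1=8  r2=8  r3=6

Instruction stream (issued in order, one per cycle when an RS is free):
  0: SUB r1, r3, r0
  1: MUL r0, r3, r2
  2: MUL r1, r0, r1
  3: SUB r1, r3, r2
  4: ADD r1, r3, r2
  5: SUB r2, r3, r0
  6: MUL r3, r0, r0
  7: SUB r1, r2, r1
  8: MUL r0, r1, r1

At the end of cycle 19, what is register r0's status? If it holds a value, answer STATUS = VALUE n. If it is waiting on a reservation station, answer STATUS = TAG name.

cycle 1: issue SUB r1<-Add1 // r0:4,r1:Add1,r2:8,r3:6
cycle 2: issue MUL r0<-Mul1 // r0:Mul1,r1:Add1,r2:8,r3:6
cycle 3: issue MUL r1<-Mul2 // r0:Mul1,r1:Mul2,r2:8,r3:6
cycle 4: CDB Add1=2; issue SUB r1<-Add1 // r0:Mul1,r1:Add1,r2:8,r3:6
cycle 5: issue ADD r1<-Add2 // r0:Mul1,r1:Add2,r2:8,r3:6
cycle 6: stall // r0:Mul1,r1:Add2,r2:8,r3:6
cycle 7: CDB Add1=-2; issue SUB r2<-Add1 // r0:Mul1,r1:Add2,r2:Add1,r3:6
cycle 8: CDB Add2=14; stall // r0:Mul1,r1:14,r2:Add1,r3:6
cycle 9: CDB Mul1=48; issue MUL r3<-Mul1 // r0:48,r1:14,r2:Add1,r3:Mul1
cycle 10: issue SUB r1<-Add2 // r0:48,r1:Add2,r2:Add1,r3:Mul1
cycle 11: stall // r0:48,r1:Add2,r2:Add1,r3:Mul1
cycle 12: CDB Add1=-42; stall // r0:48,r1:Add2,r2:-42,r3:Mul1
cycle 13: stall // r0:48,r1:Add2,r2:-42,r3:Mul1
cycle 14: CDB Mul1=2304; issue MUL r0<-Mul1 // r0:Mul1,r1:Add2,r2:-42,r3:2304
cycle 15: CDB Add2=-56 // r0:Mul1,r1:-56,r2:-42,r3:2304
cycle 16: CDB Mul2=96 // r0:Mul1,r1:-56,r2:-42,r3:2304
cycle 17: - // r0:Mul1,r1:-56,r2:-42,r3:2304
cycle 18: - // r0:Mul1,r1:-56,r2:-42,r3:2304
cycle 19: - // r0:Mul1,r1:-56,r2:-42,r3:2304

STATUS = TAG Mul1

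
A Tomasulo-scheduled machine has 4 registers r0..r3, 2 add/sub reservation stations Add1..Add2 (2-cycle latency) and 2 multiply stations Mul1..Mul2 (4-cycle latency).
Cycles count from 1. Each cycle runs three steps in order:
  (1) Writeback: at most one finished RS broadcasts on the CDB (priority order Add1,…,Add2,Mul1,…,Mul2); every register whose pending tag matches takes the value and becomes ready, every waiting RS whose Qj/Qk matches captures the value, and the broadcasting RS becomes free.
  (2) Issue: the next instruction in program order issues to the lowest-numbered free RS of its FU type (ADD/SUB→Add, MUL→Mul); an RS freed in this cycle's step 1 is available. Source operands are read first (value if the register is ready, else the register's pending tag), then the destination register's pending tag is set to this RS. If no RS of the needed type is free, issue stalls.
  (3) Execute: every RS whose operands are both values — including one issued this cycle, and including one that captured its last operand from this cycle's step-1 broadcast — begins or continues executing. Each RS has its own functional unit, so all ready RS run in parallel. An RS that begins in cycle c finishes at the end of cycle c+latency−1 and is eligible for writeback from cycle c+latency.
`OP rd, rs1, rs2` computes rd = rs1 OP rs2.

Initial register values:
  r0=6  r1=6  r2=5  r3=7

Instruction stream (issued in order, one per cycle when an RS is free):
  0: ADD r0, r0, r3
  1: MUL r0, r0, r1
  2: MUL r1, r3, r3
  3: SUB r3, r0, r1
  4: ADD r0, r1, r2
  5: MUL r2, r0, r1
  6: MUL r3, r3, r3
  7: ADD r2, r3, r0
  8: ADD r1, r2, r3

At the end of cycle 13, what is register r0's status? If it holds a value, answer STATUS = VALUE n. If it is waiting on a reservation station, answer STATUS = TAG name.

c1: issue ADD r0<-Add1 | r0:Add1,r1:6,r2:5,r3:7
c2: issue MUL r0<-Mul1 | r0:Mul1,r1:6,r2:5,r3:7
c3: CDB Add1=13; issue MUL r1<-Mul2 | r0:Mul1,r1:Mul2,r2:5,r3:7
c4: issue SUB r3<-Add1 | r0:Mul1,r1:Mul2,r2:5,r3:Add1
c5: issue ADD r0<-Add2 | r0:Add2,r1:Mul2,r2:5,r3:Add1
c6: stall | r0:Add2,r1:Mul2,r2:5,r3:Add1
c7: CDB Mul1=78; issue MUL r2<-Mul1 | r0:Add2,r1:Mul2,r2:Mul1,r3:Add1
c8: CDB Mul2=49; issue MUL r3<-Mul2 | r0:Add2,r1:49,r2:Mul1,r3:Mul2
c9: stall | r0:Add2,r1:49,r2:Mul1,r3:Mul2
c10: CDB Add1=29; issue ADD r2<-Add1 | r0:Add2,r1:49,r2:Add1,r3:Mul2
c11: CDB Add2=54; issue ADD r1<-Add2 | r0:54,r1:Add2,r2:Add1,r3:Mul2
c12: - | r0:54,r1:Add2,r2:Add1,r3:Mul2
c13: - | r0:54,r1:Add2,r2:Add1,r3:Mul2

STATUS = VALUE 54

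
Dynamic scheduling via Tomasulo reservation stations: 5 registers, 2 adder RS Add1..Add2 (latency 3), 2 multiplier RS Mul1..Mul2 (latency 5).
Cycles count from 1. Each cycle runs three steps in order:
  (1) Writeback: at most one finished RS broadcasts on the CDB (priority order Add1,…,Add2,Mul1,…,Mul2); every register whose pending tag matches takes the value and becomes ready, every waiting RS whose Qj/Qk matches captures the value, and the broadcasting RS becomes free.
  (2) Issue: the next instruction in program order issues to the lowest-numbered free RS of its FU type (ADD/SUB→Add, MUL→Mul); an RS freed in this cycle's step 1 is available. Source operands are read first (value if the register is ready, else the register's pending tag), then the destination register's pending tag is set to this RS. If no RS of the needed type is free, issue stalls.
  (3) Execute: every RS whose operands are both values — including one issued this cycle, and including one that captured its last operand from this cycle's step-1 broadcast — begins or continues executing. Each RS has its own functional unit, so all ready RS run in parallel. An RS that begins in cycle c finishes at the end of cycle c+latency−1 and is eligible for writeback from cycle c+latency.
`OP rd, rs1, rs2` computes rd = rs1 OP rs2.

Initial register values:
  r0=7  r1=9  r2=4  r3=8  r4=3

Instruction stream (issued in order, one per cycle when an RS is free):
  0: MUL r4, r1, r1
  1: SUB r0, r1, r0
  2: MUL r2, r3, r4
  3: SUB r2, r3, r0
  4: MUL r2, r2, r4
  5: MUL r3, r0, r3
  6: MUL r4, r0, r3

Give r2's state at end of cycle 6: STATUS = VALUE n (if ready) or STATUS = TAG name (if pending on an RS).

  c1: issue MUL r4<-Mul1  regs: r0:7,r1:9,r2:4,r3:8,r4:Mul1
  c2: issue SUB r0<-Add1  regs: r0:Add1,r1:9,r2:4,r3:8,r4:Mul1
  c3: issue MUL r2<-Mul2  regs: r0:Add1,r1:9,r2:Mul2,r3:8,r4:Mul1
  c4: issue SUB r2<-Add2  regs: r0:Add1,r1:9,r2:Add2,r3:8,r4:Mul1
  c5: CDB Add1=2; stall  regs: r0:2,r1:9,r2:Add2,r3:8,r4:Mul1
  c6: CDB Mul1=81; issue MUL r2<-Mul1  regs: r0:2,r1:9,r2:Mul1,r3:8,r4:81

STATUS = TAG Mul1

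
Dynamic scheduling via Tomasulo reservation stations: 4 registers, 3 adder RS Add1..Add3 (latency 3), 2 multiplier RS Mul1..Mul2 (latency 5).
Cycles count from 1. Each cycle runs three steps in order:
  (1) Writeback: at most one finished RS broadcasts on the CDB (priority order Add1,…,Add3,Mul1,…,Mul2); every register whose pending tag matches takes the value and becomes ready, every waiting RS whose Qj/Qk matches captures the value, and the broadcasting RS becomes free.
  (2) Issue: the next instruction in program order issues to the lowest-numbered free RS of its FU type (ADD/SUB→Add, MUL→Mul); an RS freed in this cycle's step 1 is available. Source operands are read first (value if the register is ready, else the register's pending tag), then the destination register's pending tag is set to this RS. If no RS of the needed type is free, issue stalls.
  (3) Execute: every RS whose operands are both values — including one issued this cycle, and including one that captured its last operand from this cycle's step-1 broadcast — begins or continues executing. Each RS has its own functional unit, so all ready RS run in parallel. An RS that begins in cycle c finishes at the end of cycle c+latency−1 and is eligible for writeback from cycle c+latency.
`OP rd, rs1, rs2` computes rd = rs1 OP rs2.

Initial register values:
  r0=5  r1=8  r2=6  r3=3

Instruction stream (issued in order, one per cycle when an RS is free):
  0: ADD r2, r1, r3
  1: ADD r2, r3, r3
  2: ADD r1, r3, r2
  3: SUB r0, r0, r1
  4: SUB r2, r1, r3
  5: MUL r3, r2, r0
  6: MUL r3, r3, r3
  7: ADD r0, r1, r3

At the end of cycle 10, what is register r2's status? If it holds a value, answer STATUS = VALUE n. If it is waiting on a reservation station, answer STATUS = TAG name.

cycle 1: issue ADD r2<-Add1 // r0:5,r1:8,r2:Add1,r3:3
cycle 2: issue ADD r2<-Add2 // r0:5,r1:8,r2:Add2,r3:3
cycle 3: issue ADD r1<-Add3 // r0:5,r1:Add3,r2:Add2,r3:3
cycle 4: CDB Add1=11; issue SUB r0<-Add1 // r0:Add1,r1:Add3,r2:Add2,r3:3
cycle 5: CDB Add2=6; issue SUB r2<-Add2 // r0:Add1,r1:Add3,r2:Add2,r3:3
cycle 6: issue MUL r3<-Mul1 // r0:Add1,r1:Add3,r2:Add2,r3:Mul1
cycle 7: issue MUL r3<-Mul2 // r0:Add1,r1:Add3,r2:Add2,r3:Mul2
cycle 8: CDB Add3=9; issue ADD r0<-Add3 // r0:Add3,r1:9,r2:Add2,r3:Mul2
cycle 9: - // r0:Add3,r1:9,r2:Add2,r3:Mul2
cycle 10: - // r0:Add3,r1:9,r2:Add2,r3:Mul2

STATUS = TAG Add2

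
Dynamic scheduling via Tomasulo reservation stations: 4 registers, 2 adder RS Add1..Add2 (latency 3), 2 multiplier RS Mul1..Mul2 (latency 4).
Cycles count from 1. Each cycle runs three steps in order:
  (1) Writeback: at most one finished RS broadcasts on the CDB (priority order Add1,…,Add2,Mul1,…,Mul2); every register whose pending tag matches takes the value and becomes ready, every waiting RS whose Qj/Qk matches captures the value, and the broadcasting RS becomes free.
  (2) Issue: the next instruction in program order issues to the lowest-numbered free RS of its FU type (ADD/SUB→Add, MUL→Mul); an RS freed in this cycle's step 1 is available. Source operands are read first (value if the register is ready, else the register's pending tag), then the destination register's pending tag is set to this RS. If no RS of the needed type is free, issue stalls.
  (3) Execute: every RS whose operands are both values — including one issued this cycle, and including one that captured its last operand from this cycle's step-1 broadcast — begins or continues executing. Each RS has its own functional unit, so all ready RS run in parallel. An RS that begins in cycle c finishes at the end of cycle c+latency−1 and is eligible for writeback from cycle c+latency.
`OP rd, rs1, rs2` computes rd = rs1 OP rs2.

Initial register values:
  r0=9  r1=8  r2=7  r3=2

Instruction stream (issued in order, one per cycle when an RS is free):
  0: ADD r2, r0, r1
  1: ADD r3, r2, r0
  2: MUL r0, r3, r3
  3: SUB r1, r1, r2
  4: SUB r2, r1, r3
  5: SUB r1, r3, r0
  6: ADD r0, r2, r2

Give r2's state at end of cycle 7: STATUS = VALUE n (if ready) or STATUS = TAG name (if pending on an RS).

cycle 1: issue ADD r2<-Add1 // r0:9,r1:8,r2:Add1,r3:2
cycle 2: issue ADD r3<-Add2 // r0:9,r1:8,r2:Add1,r3:Add2
cycle 3: issue MUL r0<-Mul1 // r0:Mul1,r1:8,r2:Add1,r3:Add2
cycle 4: CDB Add1=17; issue SUB r1<-Add1 // r0:Mul1,r1:Add1,r2:17,r3:Add2
cycle 5: stall // r0:Mul1,r1:Add1,r2:17,r3:Add2
cycle 6: stall // r0:Mul1,r1:Add1,r2:17,r3:Add2
cycle 7: CDB Add1=-9; issue SUB r2<-Add1 // r0:Mul1,r1:-9,r2:Add1,r3:Add2

STATUS = TAG Add1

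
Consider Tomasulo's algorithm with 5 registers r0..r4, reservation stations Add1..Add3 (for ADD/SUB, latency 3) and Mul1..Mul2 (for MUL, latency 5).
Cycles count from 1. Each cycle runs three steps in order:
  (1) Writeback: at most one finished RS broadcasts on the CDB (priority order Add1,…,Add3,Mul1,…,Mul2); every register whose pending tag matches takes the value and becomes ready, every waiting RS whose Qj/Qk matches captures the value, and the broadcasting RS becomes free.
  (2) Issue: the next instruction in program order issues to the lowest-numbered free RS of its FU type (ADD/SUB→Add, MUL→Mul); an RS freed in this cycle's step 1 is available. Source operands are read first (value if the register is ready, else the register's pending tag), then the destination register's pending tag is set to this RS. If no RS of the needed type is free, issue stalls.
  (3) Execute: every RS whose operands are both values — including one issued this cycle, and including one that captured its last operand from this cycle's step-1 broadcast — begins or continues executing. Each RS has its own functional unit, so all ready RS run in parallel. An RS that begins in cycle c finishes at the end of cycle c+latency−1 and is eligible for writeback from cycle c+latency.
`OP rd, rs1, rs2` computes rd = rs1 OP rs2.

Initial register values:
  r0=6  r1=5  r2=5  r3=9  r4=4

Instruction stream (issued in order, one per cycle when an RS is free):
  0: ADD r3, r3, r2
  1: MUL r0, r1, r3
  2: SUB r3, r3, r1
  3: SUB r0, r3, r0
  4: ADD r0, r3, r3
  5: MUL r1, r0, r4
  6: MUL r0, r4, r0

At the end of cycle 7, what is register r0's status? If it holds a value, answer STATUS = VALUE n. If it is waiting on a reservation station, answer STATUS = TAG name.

  c1: issue ADD r3<-Add1  regs: r0:6,r1:5,r2:5,r3:Add1,r4:4
  c2: issue MUL r0<-Mul1  regs: r0:Mul1,r1:5,r2:5,r3:Add1,r4:4
  c3: issue SUB r3<-Add2  regs: r0:Mul1,r1:5,r2:5,r3:Add2,r4:4
  c4: CDB Add1=14; issue SUB r0<-Add1  regs: r0:Add1,r1:5,r2:5,r3:Add2,r4:4
  c5: issue ADD r0<-Add3  regs: r0:Add3,r1:5,r2:5,r3:Add2,r4:4
  c6: issue MUL r1<-Mul2  regs: r0:Add3,r1:Mul2,r2:5,r3:Add2,r4:4
  c7: CDB Add2=9; stall  regs: r0:Add3,r1:Mul2,r2:5,r3:9,r4:4

STATUS = TAG Add3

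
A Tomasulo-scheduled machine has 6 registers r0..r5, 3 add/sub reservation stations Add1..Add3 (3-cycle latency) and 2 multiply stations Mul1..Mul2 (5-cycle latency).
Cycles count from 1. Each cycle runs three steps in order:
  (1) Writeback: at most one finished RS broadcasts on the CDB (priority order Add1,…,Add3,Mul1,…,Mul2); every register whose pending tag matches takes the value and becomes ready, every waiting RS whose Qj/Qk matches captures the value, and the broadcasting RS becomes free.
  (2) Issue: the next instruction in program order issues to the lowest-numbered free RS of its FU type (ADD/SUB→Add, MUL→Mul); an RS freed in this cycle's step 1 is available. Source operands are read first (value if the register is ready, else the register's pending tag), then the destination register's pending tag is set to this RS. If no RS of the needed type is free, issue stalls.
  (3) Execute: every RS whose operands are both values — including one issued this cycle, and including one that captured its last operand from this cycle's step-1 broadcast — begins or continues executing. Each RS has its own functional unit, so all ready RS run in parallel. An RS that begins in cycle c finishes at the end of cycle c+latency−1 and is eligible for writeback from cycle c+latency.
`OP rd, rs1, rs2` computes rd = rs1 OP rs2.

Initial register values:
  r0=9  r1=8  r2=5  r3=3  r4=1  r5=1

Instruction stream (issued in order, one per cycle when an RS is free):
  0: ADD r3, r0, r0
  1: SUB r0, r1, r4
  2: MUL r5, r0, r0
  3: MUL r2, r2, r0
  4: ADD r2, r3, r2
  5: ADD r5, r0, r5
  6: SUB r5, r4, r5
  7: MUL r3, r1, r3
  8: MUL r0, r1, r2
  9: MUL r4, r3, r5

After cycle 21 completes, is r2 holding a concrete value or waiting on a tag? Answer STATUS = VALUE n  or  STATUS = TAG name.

  c1: issue ADD r3<-Add1  regs: r0:9,r1:8,r2:5,r3:Add1,r4:1,r5:1
  c2: issue SUB r0<-Add2  regs: r0:Add2,r1:8,r2:5,r3:Add1,r4:1,r5:1
  c3: issue MUL r5<-Mul1  regs: r0:Add2,r1:8,r2:5,r3:Add1,r4:1,r5:Mul1
  c4: CDB Add1=18; issue MUL r2<-Mul2  regs: r0:Add2,r1:8,r2:Mul2,r3:18,r4:1,r5:Mul1
  c5: CDB Add2=7; issue ADD r2<-Add1  regs: r0:7,r1:8,r2:Add1,r3:18,r4:1,r5:Mul1
  c6: issue ADD r5<-Add2  regs: r0:7,r1:8,r2:Add1,r3:18,r4:1,r5:Add2
  c7: issue SUB r5<-Add3  regs: r0:7,r1:8,r2:Add1,r3:18,r4:1,r5:Add3
  c8: stall  regs: r0:7,r1:8,r2:Add1,r3:18,r4:1,r5:Add3
  c9: stall  regs: r0:7,r1:8,r2:Add1,r3:18,r4:1,r5:Add3
  c10: CDB Mul1=49; issue MUL r3<-Mul1  regs: r0:7,r1:8,r2:Add1,r3:Mul1,r4:1,r5:Add3
  c11: CDB Mul2=35; issue MUL r0<-Mul2  regs: r0:Mul2,r1:8,r2:Add1,r3:Mul1,r4:1,r5:Add3
  c12: stall  regs: r0:Mul2,r1:8,r2:Add1,r3:Mul1,r4:1,r5:Add3
  c13: CDB Add2=56; stall  regs: r0:Mul2,r1:8,r2:Add1,r3:Mul1,r4:1,r5:Add3
  c14: CDB Add1=53; stall  regs: r0:Mul2,r1:8,r2:53,r3:Mul1,r4:1,r5:Add3
  c15: CDB Mul1=144; issue MUL r4<-Mul1  regs: r0:Mul2,r1:8,r2:53,r3:144,r4:Mul1,r5:Add3
  c16: CDB Add3=-55  regs: r0:Mul2,r1:8,r2:53,r3:144,r4:Mul1,r5:-55
  c17: -  regs: r0:Mul2,r1:8,r2:53,r3:144,r4:Mul1,r5:-55
  c18: -  regs: r0:Mul2,r1:8,r2:53,r3:144,r4:Mul1,r5:-55
  c19: CDB Mul2=424  regs: r0:424,r1:8,r2:53,r3:144,r4:Mul1,r5:-55
  c20: -  regs: r0:424,r1:8,r2:53,r3:144,r4:Mul1,r5:-55
  c21: CDB Mul1=-7920  regs: r0:424,r1:8,r2:53,r3:144,r4:-7920,r5:-55

STATUS = VALUE 53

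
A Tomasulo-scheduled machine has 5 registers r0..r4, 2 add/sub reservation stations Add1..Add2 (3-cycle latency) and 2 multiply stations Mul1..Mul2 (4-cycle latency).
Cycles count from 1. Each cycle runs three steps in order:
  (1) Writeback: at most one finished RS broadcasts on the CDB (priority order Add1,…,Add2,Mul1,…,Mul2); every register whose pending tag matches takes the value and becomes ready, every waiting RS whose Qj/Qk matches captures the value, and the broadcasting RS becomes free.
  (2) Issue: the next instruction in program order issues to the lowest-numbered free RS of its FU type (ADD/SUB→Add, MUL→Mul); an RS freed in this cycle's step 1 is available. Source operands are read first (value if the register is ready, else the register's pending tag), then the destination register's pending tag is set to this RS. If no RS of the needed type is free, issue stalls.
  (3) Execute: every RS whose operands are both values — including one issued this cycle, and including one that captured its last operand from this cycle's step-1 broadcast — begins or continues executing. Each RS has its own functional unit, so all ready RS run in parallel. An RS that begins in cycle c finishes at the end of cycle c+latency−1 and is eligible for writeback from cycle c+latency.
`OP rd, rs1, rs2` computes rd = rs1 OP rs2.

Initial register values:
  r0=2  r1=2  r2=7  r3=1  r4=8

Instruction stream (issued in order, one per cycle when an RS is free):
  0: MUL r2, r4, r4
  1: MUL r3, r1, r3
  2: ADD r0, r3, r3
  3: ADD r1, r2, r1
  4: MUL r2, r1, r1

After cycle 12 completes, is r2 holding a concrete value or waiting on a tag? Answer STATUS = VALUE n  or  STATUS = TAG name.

STATUS = VALUE 4356

  c1: issue MUL r2<-Mul1  regs: r0:2,r1:2,r2:Mul1,r3:1,r4:8
  c2: issue MUL r3<-Mul2  regs: r0:2,r1:2,r2:Mul1,r3:Mul2,r4:8
  c3: issue ADD r0<-Add1  regs: r0:Add1,r1:2,r2:Mul1,r3:Mul2,r4:8
  c4: issue ADD r1<-Add2  regs: r0:Add1,r1:Add2,r2:Mul1,r3:Mul2,r4:8
  c5: CDB Mul1=64; issue MUL r2<-Mul1  regs: r0:Add1,r1:Add2,r2:Mul1,r3:Mul2,r4:8
  c6: CDB Mul2=2  regs: r0:Add1,r1:Add2,r2:Mul1,r3:2,r4:8
  c7: -  regs: r0:Add1,r1:Add2,r2:Mul1,r3:2,r4:8
  c8: CDB Add2=66  regs: r0:Add1,r1:66,r2:Mul1,r3:2,r4:8
  c9: CDB Add1=4  regs: r0:4,r1:66,r2:Mul1,r3:2,r4:8
  c10: -  regs: r0:4,r1:66,r2:Mul1,r3:2,r4:8
  c11: -  regs: r0:4,r1:66,r2:Mul1,r3:2,r4:8
  c12: CDB Mul1=4356  regs: r0:4,r1:66,r2:4356,r3:2,r4:8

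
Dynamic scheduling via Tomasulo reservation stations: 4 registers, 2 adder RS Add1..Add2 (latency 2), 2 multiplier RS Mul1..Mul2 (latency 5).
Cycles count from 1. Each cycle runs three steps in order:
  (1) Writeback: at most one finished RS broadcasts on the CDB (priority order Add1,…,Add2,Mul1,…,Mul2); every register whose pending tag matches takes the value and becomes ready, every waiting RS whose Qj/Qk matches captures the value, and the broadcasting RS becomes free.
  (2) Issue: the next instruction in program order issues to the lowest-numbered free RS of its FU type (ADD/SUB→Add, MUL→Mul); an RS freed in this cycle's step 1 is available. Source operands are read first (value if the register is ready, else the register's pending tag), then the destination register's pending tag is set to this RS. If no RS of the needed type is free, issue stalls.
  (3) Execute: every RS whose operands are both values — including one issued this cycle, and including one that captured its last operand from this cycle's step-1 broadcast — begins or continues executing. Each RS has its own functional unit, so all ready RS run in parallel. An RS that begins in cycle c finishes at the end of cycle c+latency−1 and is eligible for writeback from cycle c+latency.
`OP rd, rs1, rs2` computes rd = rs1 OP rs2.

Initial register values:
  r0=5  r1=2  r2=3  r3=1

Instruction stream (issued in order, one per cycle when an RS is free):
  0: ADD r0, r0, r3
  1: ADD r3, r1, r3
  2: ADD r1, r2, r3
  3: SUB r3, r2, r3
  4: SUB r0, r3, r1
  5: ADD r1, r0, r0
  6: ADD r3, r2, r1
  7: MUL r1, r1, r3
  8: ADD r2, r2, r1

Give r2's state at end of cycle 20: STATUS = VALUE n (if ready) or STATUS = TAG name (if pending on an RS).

STATUS = VALUE 111

cycle 1: issue ADD r0<-Add1 // r0:Add1,r1:2,r2:3,r3:1
cycle 2: issue ADD r3<-Add2 // r0:Add1,r1:2,r2:3,r3:Add2
cycle 3: CDB Add1=6; issue ADD r1<-Add1 // r0:6,r1:Add1,r2:3,r3:Add2
cycle 4: CDB Add2=3; issue SUB r3<-Add2 // r0:6,r1:Add1,r2:3,r3:Add2
cycle 5: stall // r0:6,r1:Add1,r2:3,r3:Add2
cycle 6: CDB Add1=6; issue SUB r0<-Add1 // r0:Add1,r1:6,r2:3,r3:Add2
cycle 7: CDB Add2=0; issue ADD r1<-Add2 // r0:Add1,r1:Add2,r2:3,r3:0
cycle 8: stall // r0:Add1,r1:Add2,r2:3,r3:0
cycle 9: CDB Add1=-6; issue ADD r3<-Add1 // r0:-6,r1:Add2,r2:3,r3:Add1
cycle 10: issue MUL r1<-Mul1 // r0:-6,r1:Mul1,r2:3,r3:Add1
cycle 11: CDB Add2=-12; issue ADD r2<-Add2 // r0:-6,r1:Mul1,r2:Add2,r3:Add1
cycle 12: - // r0:-6,r1:Mul1,r2:Add2,r3:Add1
cycle 13: CDB Add1=-9 // r0:-6,r1:Mul1,r2:Add2,r3:-9
cycle 14: - // r0:-6,r1:Mul1,r2:Add2,r3:-9
cycle 15: - // r0:-6,r1:Mul1,r2:Add2,r3:-9
cycle 16: - // r0:-6,r1:Mul1,r2:Add2,r3:-9
cycle 17: - // r0:-6,r1:Mul1,r2:Add2,r3:-9
cycle 18: CDB Mul1=108 // r0:-6,r1:108,r2:Add2,r3:-9
cycle 19: - // r0:-6,r1:108,r2:Add2,r3:-9
cycle 20: CDB Add2=111 // r0:-6,r1:108,r2:111,r3:-9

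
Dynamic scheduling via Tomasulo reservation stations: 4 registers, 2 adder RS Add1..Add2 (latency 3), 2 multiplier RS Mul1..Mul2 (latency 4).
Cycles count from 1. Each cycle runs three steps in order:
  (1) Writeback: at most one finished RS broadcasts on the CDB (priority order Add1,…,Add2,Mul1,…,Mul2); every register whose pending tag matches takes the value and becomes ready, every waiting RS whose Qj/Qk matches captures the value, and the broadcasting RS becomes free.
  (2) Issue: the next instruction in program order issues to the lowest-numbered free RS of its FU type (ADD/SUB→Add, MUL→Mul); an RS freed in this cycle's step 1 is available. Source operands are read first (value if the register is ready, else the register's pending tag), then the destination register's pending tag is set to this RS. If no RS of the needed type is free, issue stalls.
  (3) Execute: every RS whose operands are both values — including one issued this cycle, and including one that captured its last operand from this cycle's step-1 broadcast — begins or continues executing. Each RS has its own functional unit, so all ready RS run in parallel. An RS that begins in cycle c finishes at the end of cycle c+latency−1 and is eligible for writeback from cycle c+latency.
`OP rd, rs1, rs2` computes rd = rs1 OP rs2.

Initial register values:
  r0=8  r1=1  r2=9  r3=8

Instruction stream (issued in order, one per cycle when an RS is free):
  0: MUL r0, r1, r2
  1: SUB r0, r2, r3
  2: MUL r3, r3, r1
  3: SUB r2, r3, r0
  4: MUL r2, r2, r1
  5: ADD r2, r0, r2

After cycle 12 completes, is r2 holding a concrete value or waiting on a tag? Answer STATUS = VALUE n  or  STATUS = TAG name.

cycle 1: issue MUL r0<-Mul1 // r0:Mul1,r1:1,r2:9,r3:8
cycle 2: issue SUB r0<-Add1 // r0:Add1,r1:1,r2:9,r3:8
cycle 3: issue MUL r3<-Mul2 // r0:Add1,r1:1,r2:9,r3:Mul2
cycle 4: issue SUB r2<-Add2 // r0:Add1,r1:1,r2:Add2,r3:Mul2
cycle 5: CDB Add1=1; stall // r0:1,r1:1,r2:Add2,r3:Mul2
cycle 6: CDB Mul1=9; issue MUL r2<-Mul1 // r0:1,r1:1,r2:Mul1,r3:Mul2
cycle 7: CDB Mul2=8; issue ADD r2<-Add1 // r0:1,r1:1,r2:Add1,r3:8
cycle 8: - // r0:1,r1:1,r2:Add1,r3:8
cycle 9: - // r0:1,r1:1,r2:Add1,r3:8
cycle 10: CDB Add2=7 // r0:1,r1:1,r2:Add1,r3:8
cycle 11: - // r0:1,r1:1,r2:Add1,r3:8
cycle 12: - // r0:1,r1:1,r2:Add1,r3:8

STATUS = TAG Add1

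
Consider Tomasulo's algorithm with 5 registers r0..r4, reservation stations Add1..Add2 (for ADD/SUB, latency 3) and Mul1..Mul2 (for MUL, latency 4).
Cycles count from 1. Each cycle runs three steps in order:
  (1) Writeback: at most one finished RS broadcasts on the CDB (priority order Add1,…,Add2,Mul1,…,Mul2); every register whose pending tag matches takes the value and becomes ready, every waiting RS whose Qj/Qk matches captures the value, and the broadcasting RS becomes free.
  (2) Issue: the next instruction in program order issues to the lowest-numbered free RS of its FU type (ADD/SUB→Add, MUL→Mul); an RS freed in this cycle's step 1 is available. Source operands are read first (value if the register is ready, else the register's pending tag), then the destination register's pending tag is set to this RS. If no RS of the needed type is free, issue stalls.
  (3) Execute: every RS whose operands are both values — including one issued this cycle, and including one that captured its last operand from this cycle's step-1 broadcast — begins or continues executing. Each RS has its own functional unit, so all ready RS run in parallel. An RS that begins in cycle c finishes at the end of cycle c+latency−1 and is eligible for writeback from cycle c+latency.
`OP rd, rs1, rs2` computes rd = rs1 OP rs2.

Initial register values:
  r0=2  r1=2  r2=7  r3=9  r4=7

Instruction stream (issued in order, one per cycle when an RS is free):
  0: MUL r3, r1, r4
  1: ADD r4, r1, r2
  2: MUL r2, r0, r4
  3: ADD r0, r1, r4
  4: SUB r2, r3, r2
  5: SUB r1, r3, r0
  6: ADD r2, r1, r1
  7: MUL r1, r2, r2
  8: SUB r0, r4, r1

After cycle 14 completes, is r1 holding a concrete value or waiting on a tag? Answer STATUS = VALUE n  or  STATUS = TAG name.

STATUS = TAG Mul1

  c1: issue MUL r3<-Mul1  regs: r0:2,r1:2,r2:7,r3:Mul1,r4:7
  c2: issue ADD r4<-Add1  regs: r0:2,r1:2,r2:7,r3:Mul1,r4:Add1
  c3: issue MUL r2<-Mul2  regs: r0:2,r1:2,r2:Mul2,r3:Mul1,r4:Add1
  c4: issue ADD r0<-Add2  regs: r0:Add2,r1:2,r2:Mul2,r3:Mul1,r4:Add1
  c5: CDB Add1=9; issue SUB r2<-Add1  regs: r0:Add2,r1:2,r2:Add1,r3:Mul1,r4:9
  c6: CDB Mul1=14; stall  regs: r0:Add2,r1:2,r2:Add1,r3:14,r4:9
  c7: stall  regs: r0:Add2,r1:2,r2:Add1,r3:14,r4:9
  c8: CDB Add2=11; issue SUB r1<-Add2  regs: r0:11,r1:Add2,r2:Add1,r3:14,r4:9
  c9: CDB Mul2=18; stall  regs: r0:11,r1:Add2,r2:Add1,r3:14,r4:9
  c10: stall  regs: r0:11,r1:Add2,r2:Add1,r3:14,r4:9
  c11: CDB Add2=3; issue ADD r2<-Add2  regs: r0:11,r1:3,r2:Add2,r3:14,r4:9
  c12: CDB Add1=-4; issue MUL r1<-Mul1  regs: r0:11,r1:Mul1,r2:Add2,r3:14,r4:9
  c13: issue SUB r0<-Add1  regs: r0:Add1,r1:Mul1,r2:Add2,r3:14,r4:9
  c14: CDB Add2=6  regs: r0:Add1,r1:Mul1,r2:6,r3:14,r4:9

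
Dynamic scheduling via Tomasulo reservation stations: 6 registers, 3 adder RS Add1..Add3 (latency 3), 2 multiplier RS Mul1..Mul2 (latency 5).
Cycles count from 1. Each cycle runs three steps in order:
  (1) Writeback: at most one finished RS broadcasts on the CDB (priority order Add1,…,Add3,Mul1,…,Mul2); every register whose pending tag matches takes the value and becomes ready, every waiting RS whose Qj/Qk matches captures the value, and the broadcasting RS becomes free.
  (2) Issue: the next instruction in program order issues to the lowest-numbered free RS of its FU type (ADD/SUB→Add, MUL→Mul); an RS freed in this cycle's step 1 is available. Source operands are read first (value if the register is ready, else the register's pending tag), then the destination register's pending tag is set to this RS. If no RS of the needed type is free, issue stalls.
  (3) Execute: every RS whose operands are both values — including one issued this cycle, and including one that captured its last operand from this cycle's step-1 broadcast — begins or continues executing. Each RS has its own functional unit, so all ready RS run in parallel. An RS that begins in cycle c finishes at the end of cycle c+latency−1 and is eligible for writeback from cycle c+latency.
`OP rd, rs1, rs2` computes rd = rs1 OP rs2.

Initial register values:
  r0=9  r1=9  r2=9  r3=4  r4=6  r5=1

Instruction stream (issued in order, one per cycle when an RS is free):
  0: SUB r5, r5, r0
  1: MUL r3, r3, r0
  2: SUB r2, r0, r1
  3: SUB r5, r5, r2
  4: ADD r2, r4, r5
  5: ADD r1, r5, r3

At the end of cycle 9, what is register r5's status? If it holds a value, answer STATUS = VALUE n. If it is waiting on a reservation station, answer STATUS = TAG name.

cycle 1: issue SUB r5<-Add1 // r0:9,r1:9,r2:9,r3:4,r4:6,r5:Add1
cycle 2: issue MUL r3<-Mul1 // r0:9,r1:9,r2:9,r3:Mul1,r4:6,r5:Add1
cycle 3: issue SUB r2<-Add2 // r0:9,r1:9,r2:Add2,r3:Mul1,r4:6,r5:Add1
cycle 4: CDB Add1=-8; issue SUB r5<-Add1 // r0:9,r1:9,r2:Add2,r3:Mul1,r4:6,r5:Add1
cycle 5: issue ADD r2<-Add3 // r0:9,r1:9,r2:Add3,r3:Mul1,r4:6,r5:Add1
cycle 6: CDB Add2=0; issue ADD r1<-Add2 // r0:9,r1:Add2,r2:Add3,r3:Mul1,r4:6,r5:Add1
cycle 7: CDB Mul1=36 // r0:9,r1:Add2,r2:Add3,r3:36,r4:6,r5:Add1
cycle 8: - // r0:9,r1:Add2,r2:Add3,r3:36,r4:6,r5:Add1
cycle 9: CDB Add1=-8 // r0:9,r1:Add2,r2:Add3,r3:36,r4:6,r5:-8

STATUS = VALUE -8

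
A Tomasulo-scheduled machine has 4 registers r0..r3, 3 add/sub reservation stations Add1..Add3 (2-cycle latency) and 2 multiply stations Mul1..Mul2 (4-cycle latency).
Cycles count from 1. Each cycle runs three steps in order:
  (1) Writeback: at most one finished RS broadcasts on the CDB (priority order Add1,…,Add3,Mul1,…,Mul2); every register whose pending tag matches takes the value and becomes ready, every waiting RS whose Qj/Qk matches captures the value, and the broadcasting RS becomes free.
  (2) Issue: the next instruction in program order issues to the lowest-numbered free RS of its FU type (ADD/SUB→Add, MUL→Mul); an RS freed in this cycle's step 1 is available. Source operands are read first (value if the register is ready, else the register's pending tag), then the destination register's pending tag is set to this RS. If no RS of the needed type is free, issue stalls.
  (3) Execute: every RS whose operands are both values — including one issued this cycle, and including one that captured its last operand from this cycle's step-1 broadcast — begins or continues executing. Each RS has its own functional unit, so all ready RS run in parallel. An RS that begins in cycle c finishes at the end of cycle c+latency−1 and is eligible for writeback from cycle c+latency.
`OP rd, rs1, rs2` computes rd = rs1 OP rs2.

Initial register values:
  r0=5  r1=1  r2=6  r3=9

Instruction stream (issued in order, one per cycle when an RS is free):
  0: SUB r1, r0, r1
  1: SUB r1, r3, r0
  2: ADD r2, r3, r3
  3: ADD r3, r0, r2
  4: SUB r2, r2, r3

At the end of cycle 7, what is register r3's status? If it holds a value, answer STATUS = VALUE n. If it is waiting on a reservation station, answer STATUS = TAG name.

c1: issue SUB r1<-Add1 | r0:5,r1:Add1,r2:6,r3:9
c2: issue SUB r1<-Add2 | r0:5,r1:Add2,r2:6,r3:9
c3: CDB Add1=4; issue ADD r2<-Add1 | r0:5,r1:Add2,r2:Add1,r3:9
c4: CDB Add2=4; issue ADD r3<-Add2 | r0:5,r1:4,r2:Add1,r3:Add2
c5: CDB Add1=18; issue SUB r2<-Add1 | r0:5,r1:4,r2:Add1,r3:Add2
c6: - | r0:5,r1:4,r2:Add1,r3:Add2
c7: CDB Add2=23 | r0:5,r1:4,r2:Add1,r3:23

STATUS = VALUE 23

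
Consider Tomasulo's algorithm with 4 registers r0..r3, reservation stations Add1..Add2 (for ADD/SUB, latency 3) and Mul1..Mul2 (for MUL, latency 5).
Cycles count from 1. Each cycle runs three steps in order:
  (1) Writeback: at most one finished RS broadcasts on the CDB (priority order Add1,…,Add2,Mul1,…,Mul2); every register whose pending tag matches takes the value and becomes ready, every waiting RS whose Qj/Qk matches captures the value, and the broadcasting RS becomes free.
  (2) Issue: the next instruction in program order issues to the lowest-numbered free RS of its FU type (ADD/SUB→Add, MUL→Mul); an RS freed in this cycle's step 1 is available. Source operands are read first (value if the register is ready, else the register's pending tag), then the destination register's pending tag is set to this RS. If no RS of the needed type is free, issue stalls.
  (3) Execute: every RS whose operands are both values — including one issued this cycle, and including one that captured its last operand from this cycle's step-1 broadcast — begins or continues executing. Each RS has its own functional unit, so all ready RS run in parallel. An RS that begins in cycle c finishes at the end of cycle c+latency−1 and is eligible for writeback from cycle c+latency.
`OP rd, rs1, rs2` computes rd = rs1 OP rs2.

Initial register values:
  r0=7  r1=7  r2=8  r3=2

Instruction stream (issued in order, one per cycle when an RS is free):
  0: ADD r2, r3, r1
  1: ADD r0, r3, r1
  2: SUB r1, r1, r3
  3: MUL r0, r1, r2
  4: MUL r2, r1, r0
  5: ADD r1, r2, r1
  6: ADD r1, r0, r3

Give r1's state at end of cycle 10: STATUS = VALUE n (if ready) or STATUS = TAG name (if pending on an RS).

c1: issue ADD r2<-Add1 | r0:7,r1:7,r2:Add1,r3:2
c2: issue ADD r0<-Add2 | r0:Add2,r1:7,r2:Add1,r3:2
c3: stall | r0:Add2,r1:7,r2:Add1,r3:2
c4: CDB Add1=9; issue SUB r1<-Add1 | r0:Add2,r1:Add1,r2:9,r3:2
c5: CDB Add2=9; issue MUL r0<-Mul1 | r0:Mul1,r1:Add1,r2:9,r3:2
c6: issue MUL r2<-Mul2 | r0:Mul1,r1:Add1,r2:Mul2,r3:2
c7: CDB Add1=5; issue ADD r1<-Add1 | r0:Mul1,r1:Add1,r2:Mul2,r3:2
c8: issue ADD r1<-Add2 | r0:Mul1,r1:Add2,r2:Mul2,r3:2
c9: - | r0:Mul1,r1:Add2,r2:Mul2,r3:2
c10: - | r0:Mul1,r1:Add2,r2:Mul2,r3:2

STATUS = TAG Add2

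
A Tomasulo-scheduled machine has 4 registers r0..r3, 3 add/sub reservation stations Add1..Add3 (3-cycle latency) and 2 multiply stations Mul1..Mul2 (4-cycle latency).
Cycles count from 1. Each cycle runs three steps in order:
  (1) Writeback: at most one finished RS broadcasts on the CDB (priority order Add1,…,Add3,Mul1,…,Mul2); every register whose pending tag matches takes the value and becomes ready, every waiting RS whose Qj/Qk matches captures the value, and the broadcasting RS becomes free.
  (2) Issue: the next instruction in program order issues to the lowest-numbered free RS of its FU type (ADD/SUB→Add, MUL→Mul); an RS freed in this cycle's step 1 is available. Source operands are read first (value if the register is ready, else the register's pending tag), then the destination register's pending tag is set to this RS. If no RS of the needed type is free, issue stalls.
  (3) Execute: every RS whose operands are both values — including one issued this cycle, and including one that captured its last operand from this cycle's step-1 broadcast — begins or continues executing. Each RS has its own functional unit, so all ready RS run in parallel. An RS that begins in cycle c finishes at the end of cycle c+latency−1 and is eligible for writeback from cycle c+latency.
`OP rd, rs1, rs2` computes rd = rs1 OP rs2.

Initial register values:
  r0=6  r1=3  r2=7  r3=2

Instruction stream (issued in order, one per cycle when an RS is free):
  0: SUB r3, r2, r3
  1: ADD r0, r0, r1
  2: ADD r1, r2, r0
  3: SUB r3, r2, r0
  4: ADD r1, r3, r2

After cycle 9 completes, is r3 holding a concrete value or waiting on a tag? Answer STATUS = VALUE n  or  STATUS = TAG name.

c1: issue SUB r3<-Add1 | r0:6,r1:3,r2:7,r3:Add1
c2: issue ADD r0<-Add2 | r0:Add2,r1:3,r2:7,r3:Add1
c3: issue ADD r1<-Add3 | r0:Add2,r1:Add3,r2:7,r3:Add1
c4: CDB Add1=5; issue SUB r3<-Add1 | r0:Add2,r1:Add3,r2:7,r3:Add1
c5: CDB Add2=9; issue ADD r1<-Add2 | r0:9,r1:Add2,r2:7,r3:Add1
c6: - | r0:9,r1:Add2,r2:7,r3:Add1
c7: - | r0:9,r1:Add2,r2:7,r3:Add1
c8: CDB Add1=-2 | r0:9,r1:Add2,r2:7,r3:-2
c9: CDB Add3=16 | r0:9,r1:Add2,r2:7,r3:-2

STATUS = VALUE -2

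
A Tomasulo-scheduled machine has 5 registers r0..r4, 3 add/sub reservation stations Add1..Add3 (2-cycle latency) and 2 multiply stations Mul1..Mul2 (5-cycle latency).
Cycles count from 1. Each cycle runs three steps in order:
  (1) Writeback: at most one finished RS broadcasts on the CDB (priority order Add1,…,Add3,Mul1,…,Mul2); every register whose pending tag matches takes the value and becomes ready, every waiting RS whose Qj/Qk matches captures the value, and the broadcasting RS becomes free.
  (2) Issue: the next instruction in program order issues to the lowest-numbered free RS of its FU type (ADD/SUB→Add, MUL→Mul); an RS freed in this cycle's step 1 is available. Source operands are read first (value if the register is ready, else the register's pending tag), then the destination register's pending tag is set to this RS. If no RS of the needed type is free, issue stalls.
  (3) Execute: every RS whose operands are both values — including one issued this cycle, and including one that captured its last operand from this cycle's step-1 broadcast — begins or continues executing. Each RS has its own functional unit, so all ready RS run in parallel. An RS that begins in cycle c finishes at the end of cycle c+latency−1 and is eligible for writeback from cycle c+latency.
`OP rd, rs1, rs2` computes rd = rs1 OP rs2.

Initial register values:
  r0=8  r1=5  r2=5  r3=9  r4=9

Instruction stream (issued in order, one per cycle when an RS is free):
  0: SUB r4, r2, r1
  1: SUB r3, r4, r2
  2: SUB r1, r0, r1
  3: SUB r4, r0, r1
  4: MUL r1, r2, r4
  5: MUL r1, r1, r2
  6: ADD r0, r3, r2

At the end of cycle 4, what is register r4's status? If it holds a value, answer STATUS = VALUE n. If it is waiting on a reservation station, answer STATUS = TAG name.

c1: issue SUB r4<-Add1 | r0:8,r1:5,r2:5,r3:9,r4:Add1
c2: issue SUB r3<-Add2 | r0:8,r1:5,r2:5,r3:Add2,r4:Add1
c3: CDB Add1=0; issue SUB r1<-Add1 | r0:8,r1:Add1,r2:5,r3:Add2,r4:0
c4: issue SUB r4<-Add3 | r0:8,r1:Add1,r2:5,r3:Add2,r4:Add3

STATUS = TAG Add3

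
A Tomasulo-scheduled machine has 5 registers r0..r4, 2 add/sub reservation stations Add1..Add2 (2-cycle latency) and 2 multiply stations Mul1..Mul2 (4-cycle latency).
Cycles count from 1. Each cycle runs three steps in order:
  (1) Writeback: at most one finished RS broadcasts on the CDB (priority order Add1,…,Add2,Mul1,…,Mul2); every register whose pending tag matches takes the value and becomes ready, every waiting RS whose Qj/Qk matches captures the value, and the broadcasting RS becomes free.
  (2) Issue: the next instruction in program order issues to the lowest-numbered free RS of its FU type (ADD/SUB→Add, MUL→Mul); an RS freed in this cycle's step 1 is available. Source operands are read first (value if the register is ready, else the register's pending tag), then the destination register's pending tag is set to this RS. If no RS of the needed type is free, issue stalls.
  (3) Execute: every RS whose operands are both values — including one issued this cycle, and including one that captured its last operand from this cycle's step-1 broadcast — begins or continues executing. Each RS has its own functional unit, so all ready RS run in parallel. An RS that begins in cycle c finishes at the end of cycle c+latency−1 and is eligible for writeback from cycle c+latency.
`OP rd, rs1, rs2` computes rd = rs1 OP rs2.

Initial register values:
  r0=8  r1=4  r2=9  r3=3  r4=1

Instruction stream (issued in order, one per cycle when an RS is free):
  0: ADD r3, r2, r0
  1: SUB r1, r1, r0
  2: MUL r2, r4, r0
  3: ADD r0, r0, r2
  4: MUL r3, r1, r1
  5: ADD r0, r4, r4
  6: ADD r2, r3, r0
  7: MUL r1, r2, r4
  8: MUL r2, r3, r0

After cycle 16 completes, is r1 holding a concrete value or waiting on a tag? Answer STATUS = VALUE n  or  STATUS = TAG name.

STATUS = VALUE 18

cycle 1: issue ADD r3<-Add1 // r0:8,r1:4,r2:9,r3:Add1,r4:1
cycle 2: issue SUB r1<-Add2 // r0:8,r1:Add2,r2:9,r3:Add1,r4:1
cycle 3: CDB Add1=17; issue MUL r2<-Mul1 // r0:8,r1:Add2,r2:Mul1,r3:17,r4:1
cycle 4: CDB Add2=-4; issue ADD r0<-Add1 // r0:Add1,r1:-4,r2:Mul1,r3:17,r4:1
cycle 5: issue MUL r3<-Mul2 // r0:Add1,r1:-4,r2:Mul1,r3:Mul2,r4:1
cycle 6: issue ADD r0<-Add2 // r0:Add2,r1:-4,r2:Mul1,r3:Mul2,r4:1
cycle 7: CDB Mul1=8; stall // r0:Add2,r1:-4,r2:8,r3:Mul2,r4:1
cycle 8: CDB Add2=2; issue ADD r2<-Add2 // r0:2,r1:-4,r2:Add2,r3:Mul2,r4:1
cycle 9: CDB Add1=16; issue MUL r1<-Mul1 // r0:2,r1:Mul1,r2:Add2,r3:Mul2,r4:1
cycle 10: CDB Mul2=16; issue MUL r2<-Mul2 // r0:2,r1:Mul1,r2:Mul2,r3:16,r4:1
cycle 11: - // r0:2,r1:Mul1,r2:Mul2,r3:16,r4:1
cycle 12: CDB Add2=18 // r0:2,r1:Mul1,r2:Mul2,r3:16,r4:1
cycle 13: - // r0:2,r1:Mul1,r2:Mul2,r3:16,r4:1
cycle 14: CDB Mul2=32 // r0:2,r1:Mul1,r2:32,r3:16,r4:1
cycle 15: - // r0:2,r1:Mul1,r2:32,r3:16,r4:1
cycle 16: CDB Mul1=18 // r0:2,r1:18,r2:32,r3:16,r4:1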